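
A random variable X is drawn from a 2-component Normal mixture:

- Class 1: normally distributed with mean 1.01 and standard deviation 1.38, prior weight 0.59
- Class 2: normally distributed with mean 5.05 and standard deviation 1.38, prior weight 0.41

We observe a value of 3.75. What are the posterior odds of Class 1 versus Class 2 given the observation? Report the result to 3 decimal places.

0.312

Posterior odds = (P(Z=i) f_i(x)) / (P(Z=j) f_j(x)); the normalising sum cancels.
Evaluate each component's likelihood at the observed value:
  p_1 = 0.0402703
  p_2 = 0.185494
0.0237595 / 0.0760526 ≈ 0.312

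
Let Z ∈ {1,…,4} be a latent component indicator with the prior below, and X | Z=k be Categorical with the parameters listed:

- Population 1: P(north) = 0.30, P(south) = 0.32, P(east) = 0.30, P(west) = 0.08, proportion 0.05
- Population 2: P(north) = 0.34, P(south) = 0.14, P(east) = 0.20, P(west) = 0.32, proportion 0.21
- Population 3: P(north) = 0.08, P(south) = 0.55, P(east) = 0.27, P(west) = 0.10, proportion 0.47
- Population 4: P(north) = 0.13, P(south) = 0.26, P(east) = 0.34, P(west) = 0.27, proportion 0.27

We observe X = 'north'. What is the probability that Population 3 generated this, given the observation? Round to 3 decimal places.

Posterior ∝ prior × likelihood, so P(k | x) ∝ w_k f_k(x); normalise over all components.
Categorical probabilities:
  p_1 = P(north | comp) = 0.30
  p_2 = P(north | comp) = 0.34
  p_3 = P(north | comp) = 0.08
  p_4 = P(north | comp) = 0.13
Weight by the priors:
  w_1·p_1 = 0.05 × 0.3 = 0.015
  w_2·p_2 = 0.21 × 0.34 = 0.0714
  w_3·p_3 = 0.47 × 0.08 = 0.0376
  w_4·p_4 = 0.27 × 0.13 = 0.0351
Evidence: 0.015 + 0.0714 + 0.0376 + 0.0351 = 0.1591
So the posterior for Population 3 is 0.0376 / 0.1591 ≈ 0.236.

0.236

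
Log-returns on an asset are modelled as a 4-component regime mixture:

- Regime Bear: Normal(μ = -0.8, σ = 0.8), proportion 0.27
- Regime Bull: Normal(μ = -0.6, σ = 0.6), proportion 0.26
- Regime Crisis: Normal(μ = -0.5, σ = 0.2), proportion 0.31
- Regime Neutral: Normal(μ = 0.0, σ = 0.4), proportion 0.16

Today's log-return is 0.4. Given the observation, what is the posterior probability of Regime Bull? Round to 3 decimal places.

Posterior ∝ prior × likelihood, so P(k | x) ∝ P(Z=k) f_k(x); normalise over all components.
Component likelihoods at x = 0.4:
  f_Bear = 0.161897
  f_Bull = 0.165795
  f_Crisis = 7.99187e-05
  f_Neutral = 0.604927
Multiply by the mixture weights:
  P(Z=Bear)·f_Bear = 0.27 × 0.161897 = 0.0437122
  P(Z=Bull)·f_Bull = 0.26 × 0.165795 = 0.0431068
  P(Z=Crisis)·f_Crisis = 0.31 × 7.99187e-05 = 2.47748e-05
  P(Z=Neutral)·f_Neutral = 0.16 × 0.604927 = 0.0967883
Normaliser: 0.0437122 + 0.0431068 + 2.47748e-05 + 0.0967883 = 0.183632
P(Regime Bull | x) = 0.0431068 / 0.183632 ≈ 0.235

0.235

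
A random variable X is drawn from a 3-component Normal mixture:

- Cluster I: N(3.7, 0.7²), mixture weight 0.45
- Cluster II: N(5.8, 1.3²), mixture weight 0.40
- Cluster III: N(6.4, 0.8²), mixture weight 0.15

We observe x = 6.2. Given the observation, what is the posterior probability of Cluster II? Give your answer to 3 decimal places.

By Bayes' theorem, P(k | x) = P(Z=k) f_k(x) / Σ_j P(Z=j) f_j(x).
Component likelihoods at x = 6.2:
  p_I = (1/(0.7·√(2π)))·exp(−(6.2−3.7)²/(2·0.7²)) = 0.569918·exp(-6.37755) = 0.000968449
  p_II = (1/(1.3·√(2π)))·exp(−(6.2−5.8)²/(2·1.3²)) = 0.306879·exp(-0.04734) = 0.29269
  p_III = (1/(0.8·√(2π)))·exp(−(6.2−6.4)²/(2·0.8²)) = 0.498678·exp(-0.03125) = 0.483335
Multiply by the mixture weights:
  P(Z=I)·p_I = 0.45 × 0.000968449 = 0.000435802
  P(Z=II)·p_II = 0.40 × 0.29269 = 0.117076
  P(Z=III)·p_III = 0.15 × 0.483335 = 0.0725003
Denominator: 0.000435802 + 0.117076 + 0.0725003 = 0.190012
P(Cluster II | the observation) = 0.117076 / 0.190012 ≈ 0.616

0.616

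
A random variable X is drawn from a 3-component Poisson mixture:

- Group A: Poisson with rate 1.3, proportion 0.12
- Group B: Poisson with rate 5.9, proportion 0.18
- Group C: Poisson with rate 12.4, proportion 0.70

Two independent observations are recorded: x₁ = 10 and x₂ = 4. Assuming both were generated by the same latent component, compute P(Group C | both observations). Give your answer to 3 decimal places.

0.224

Posterior ∝ prior × likelihood, so P(k | x) ∝ P(Z=k) f_k(x); normalise over all components.
Since both observations come from the same component, the likelihood for component k is f_k(x₁)·f_k(x₂).
  L_A = [1.03535e-06] × [0.0324324] = 3.35789e-08
  L_B = [0.0385851] × [0.138312] = 0.00533678
  L_C = [0.0975444] × [0.00405718] = 0.000395755
Multiply by the mixture weights:
  P(Z=A)·L_A = 0.12 × 3.35789e-08 = 4.02947e-09
  P(Z=B)·L_B = 0.18 × 0.00533678 = 0.00096062
  P(Z=C)·L_C = 0.70 × 0.000395755 = 0.000277028
Evidence: 4.02947e-09 + 0.00096062 + 0.000277028 = 0.00123765
P(Group C | data) = 0.000277028 / 0.00123765 ≈ 0.224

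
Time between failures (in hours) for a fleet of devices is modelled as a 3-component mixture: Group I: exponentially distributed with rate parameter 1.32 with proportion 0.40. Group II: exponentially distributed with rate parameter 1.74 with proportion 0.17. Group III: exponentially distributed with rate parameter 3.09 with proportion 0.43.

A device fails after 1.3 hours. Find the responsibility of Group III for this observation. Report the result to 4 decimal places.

P(component k | x) = P(Z=k)·f_k(x) / marginal(x), where marginal(x) = Σ_j P(Z=j)·f_j(x).
Exponential densities:
  f_I = 1.32·e^(−1.32·1.3) = 1.32·e^(−1.7160) = 0.237315
  f_II = 1.74·e^(−1.74·1.3) = 1.74·e^(−2.2620) = 0.181207
  f_III = 3.09·e^(−3.09·1.3) = 3.09·e^(−4.0170) = 0.0556413
Prior × likelihood for each component:
  P(Z=I)·f_I = 0.40 × 0.237315 = 0.0949259
  P(Z=II)·f_II = 0.17 × 0.181207 = 0.0308052
  P(Z=III)·f_III = 0.43 × 0.0556413 = 0.0239258
Marginal: 0.0949259 + 0.0308052 + 0.0239258 = 0.149657
Responsibility of Group III: 0.0239258 / 0.149657 ≈ 0.1599

0.1599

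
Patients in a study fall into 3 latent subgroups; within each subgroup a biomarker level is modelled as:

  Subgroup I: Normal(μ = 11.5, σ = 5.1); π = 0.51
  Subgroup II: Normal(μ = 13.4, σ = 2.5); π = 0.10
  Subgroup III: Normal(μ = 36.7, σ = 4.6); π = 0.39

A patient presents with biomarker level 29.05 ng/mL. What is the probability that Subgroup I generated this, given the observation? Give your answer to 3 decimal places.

0.012

P(component k | x) = π_k·f_k(x) / marginal(x), where marginal(x) = Σ_j π_j·f_j(x).
Component likelihoods at x = 29.05 ng/mL:
  L_I = 0.000209869
  L_II = 4.93732e-10
  L_III = 0.0217563
Unnormalised posteriors:
  π_I·L_I = 0.51 × 0.000209869 = 0.000107033
  π_II·L_II = 0.10 × 4.93732e-10 = 4.93732e-11
  π_III·L_III = 0.39 × 0.0217563 = 0.00848496
Denominator: 0.000107033 + 4.93732e-11 + 0.00848496 = 0.00859199
Responsibility of Subgroup I: 0.000107033 / 0.00859199 ≈ 0.012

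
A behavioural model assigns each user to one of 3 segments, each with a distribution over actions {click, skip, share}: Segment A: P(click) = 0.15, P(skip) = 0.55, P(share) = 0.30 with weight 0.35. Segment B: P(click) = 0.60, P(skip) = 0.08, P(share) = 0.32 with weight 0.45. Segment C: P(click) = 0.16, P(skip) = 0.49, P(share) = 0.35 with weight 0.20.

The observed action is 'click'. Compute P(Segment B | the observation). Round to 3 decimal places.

0.762

Apply Bayes' rule: the posterior for each component is proportional to its prior times its likelihood at x.
Categorical probabilities:
  p_A = P(click | comp) = 0.15
  p_B = P(click | comp) = 0.60
  p_C = P(click | comp) = 0.16
Unnormalised posteriors:
  w_A·p_A = 0.35 × 0.15 = 0.0525
  w_B·p_B = 0.45 × 0.6 = 0.27
  w_C·p_C = 0.20 × 0.16 = 0.032
Denominator: 0.0525 + 0.27 + 0.032 = 0.3545
P(Segment B | the observation) = 0.27 / 0.3545 ≈ 0.762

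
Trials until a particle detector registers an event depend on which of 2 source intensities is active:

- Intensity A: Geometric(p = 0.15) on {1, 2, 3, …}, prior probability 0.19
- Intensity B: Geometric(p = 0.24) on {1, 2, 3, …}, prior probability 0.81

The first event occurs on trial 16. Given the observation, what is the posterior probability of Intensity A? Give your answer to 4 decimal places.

By Bayes' theorem, P(k | x) = π_k f_k(x) / Σ_j π_j f_j(x).
Geometric probabilities:
  f_A = 0.0131031
  f_B = 0.00391215
Prior × likelihood for each component:
  π_A·f_A = 0.19 × 0.0131031 = 0.0024896
  π_B·f_B = 0.81 × 0.00391215 = 0.00316884
Evidence: 0.0024896 + 0.00316884 = 0.00565843
Responsibility of Intensity A: 0.0024896 / 0.00565843 ≈ 0.4400

0.4400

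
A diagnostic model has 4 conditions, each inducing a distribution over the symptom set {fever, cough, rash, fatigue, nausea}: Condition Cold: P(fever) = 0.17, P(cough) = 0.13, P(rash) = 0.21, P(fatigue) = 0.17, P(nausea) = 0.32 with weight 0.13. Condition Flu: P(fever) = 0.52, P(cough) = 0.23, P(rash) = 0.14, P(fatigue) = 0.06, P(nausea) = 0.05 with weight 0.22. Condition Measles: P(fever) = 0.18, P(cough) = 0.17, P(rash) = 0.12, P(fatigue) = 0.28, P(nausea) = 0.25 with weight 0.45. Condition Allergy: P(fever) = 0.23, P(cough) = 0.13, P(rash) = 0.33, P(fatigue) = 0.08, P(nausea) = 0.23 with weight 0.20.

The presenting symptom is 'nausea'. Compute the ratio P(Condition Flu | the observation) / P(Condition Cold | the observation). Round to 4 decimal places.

0.2644

Only the two components matter; the odds are (P(Z=i) f_i(x)) / (P(Z=j) f_j(x)).
Evaluate each component's likelihood at the observed value:
  p_Cold = 0.32
  p_Flu = 0.05
  p_Measles = 0.25
  p_Allergy = 0.23
Posterior odds = (P(Z=Flu)·p_Flu) / (P(Z=Cold)·p_Cold) = (0.22·0.05) / (0.13·0.32) = 0.011 / 0.0416 ≈ 0.2644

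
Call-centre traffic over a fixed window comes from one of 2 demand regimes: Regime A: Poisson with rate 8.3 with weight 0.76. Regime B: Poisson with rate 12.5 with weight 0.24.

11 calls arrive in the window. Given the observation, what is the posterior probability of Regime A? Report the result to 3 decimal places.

0.700

P(component k | x) = π_k·f_k(x) / marginal(x), where marginal(x) = Σ_j π_j·f_j(x).
Poisson probabilities:
  p_A = 0.0801787
  p_B = 0.108686
Prior × likelihood for each component:
  π_A·p_A = 0.76 × 0.0801787 = 0.0609358
  π_B·p_B = 0.24 × 0.108686 = 0.0260846
Sum: 0.0609358 + 0.0260846 = 0.0870205
Responsibility of Regime A: 0.0609358 / 0.0870205 ≈ 0.700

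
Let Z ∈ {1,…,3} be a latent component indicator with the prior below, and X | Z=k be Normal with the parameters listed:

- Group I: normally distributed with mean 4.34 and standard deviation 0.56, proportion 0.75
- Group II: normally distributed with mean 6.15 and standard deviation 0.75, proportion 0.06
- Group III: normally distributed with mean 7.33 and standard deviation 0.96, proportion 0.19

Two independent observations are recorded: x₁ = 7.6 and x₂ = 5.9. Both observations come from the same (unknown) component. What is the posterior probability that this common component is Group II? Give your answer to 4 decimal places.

0.1924

Apply Bayes' rule: the posterior for each component is proportional to its prior times its likelihood at x.
Since both observations come from the same component, the likelihood for component k is f_k(x₁)·f_k(x₂).
  f_I = [(1/(0.56·√(2π)))·exp(−(7.6−4.34)²/(2·0.56²)) = 0.712397·exp(-16.94452) = 3.11754e-08] × [0.0147101] = 4.58593e-10
  f_II = [(1/(0.75·√(2π)))·exp(−(7.6−6.15)²/(2·0.75²)) = 0.531923·exp(-1.86889) = 0.0820731] × [0.503178] = 0.0412973
  f_III = [(1/(0.96·√(2π)))·exp(−(7.6−7.33)²/(2·0.96²)) = 0.415565·exp(-0.03955) = 0.39945] × [0.137031] = 0.0547371
Prior × likelihood for each component:
  π_I·f_I = 0.75 × 4.58593e-10 = 3.43945e-10
  π_II·f_II = 0.06 × 0.0412973 = 0.00247784
  π_III·f_III = 0.19 × 0.0547371 = 0.0104001
Normaliser: 3.43945e-10 + 0.00247784 + 0.0104001 = 0.0128779
P(Group II | data) = 0.00247784 / 0.0128779 ≈ 0.1924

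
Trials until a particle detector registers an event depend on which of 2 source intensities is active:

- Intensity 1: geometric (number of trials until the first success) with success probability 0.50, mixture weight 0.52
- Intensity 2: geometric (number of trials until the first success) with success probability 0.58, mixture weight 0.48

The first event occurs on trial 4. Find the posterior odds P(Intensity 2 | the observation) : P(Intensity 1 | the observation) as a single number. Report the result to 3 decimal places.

0.635

Only the two components matter; the odds are (P(Z=i) f_i(x)) / (P(Z=j) f_j(x)).
Component likelihoods at x = 4:
  p_1 = 0.0625
  p_2 = 0.042971
Odds = (0.48/0.52) × (0.042971/0.0625) = 0.923077 × 0.687537 ≈ 0.635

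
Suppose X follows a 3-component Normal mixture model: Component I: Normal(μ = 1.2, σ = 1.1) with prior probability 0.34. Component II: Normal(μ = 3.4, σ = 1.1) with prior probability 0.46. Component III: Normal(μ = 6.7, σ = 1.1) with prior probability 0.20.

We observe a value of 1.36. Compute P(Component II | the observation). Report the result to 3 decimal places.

0.197

By Bayes' theorem, P(k | x) = π_k f_k(x) / Σ_j π_j f_j(x).
Normal densities:
  L_I = (1/(1.1·√(2π)))·exp(−(1.36−1.2)²/(2·1.1²)) = 0.362675·exp(-0.01058) = 0.358858
  L_II = (1/(1.1·√(2π)))·exp(−(1.36−3.4)²/(2·1.1²)) = 0.362675·exp(-1.71967) = 0.0649643
  L_III = (1/(1.1·√(2π)))·exp(−(1.36−6.7)²/(2·1.1²)) = 0.362675·exp(-11.78331) = 2.76753e-06
Prior × likelihood for each component:
  π_I·L_I = 0.34 × 0.358858 = 0.122012
  π_II·L_II = 0.46 × 0.0649643 = 0.0298836
  π_III·L_III = 0.20 × 2.76753e-06 = 5.53506e-07
Denominator: 0.122012 + 0.0298836 + 5.53506e-07 = 0.151896
So the posterior for Component II is 0.0298836 / 0.151896 ≈ 0.197.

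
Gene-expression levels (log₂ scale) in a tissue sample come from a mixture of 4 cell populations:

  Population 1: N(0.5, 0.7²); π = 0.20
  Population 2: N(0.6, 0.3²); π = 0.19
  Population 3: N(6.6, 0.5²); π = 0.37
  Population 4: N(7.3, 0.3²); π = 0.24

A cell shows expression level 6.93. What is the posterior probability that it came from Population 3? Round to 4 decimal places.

0.6142

P(component k | x) = π_k·f_k(x) / marginal(x), where marginal(x) = Σ_j π_j·f_j(x).
Component likelihoods at x = 6.93:
  p_1 = 2.71334e-19
  p_2 = 2.80327e-97
  p_3 = 0.641728
  p_4 = 0.621561
Prior × likelihood for each component:
  π_1·p_1 = 0.20 × 2.71334e-19 = 5.42668e-20
  π_2·p_2 = 0.19 × 2.80327e-97 = 5.32622e-98
  π_3·p_3 = 0.37 × 0.641728 = 0.237439
  π_4·p_4 = 0.24 × 0.621561 = 0.149175
Normaliser: 5.42668e-20 + 5.32622e-98 + 0.237439 + 0.149175 = 0.386614
Responsibility of Population 3: 0.237439 / 0.386614 ≈ 0.6142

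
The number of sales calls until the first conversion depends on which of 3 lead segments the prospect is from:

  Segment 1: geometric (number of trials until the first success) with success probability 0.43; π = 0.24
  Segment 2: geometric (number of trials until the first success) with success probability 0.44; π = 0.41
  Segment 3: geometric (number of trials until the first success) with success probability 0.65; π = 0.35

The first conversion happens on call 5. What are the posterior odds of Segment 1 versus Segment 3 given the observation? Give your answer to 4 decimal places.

3.1910

Only the two components matter; the odds are (w_i f_i(x)) / (w_j f_j(x)).
Evaluate each component's likelihood at the observed value:
  f_1 = 0.0453908
  f_2 = 0.0432718
  f_3 = 0.00975406
0.0108938 / 0.00341392 ≈ 3.1910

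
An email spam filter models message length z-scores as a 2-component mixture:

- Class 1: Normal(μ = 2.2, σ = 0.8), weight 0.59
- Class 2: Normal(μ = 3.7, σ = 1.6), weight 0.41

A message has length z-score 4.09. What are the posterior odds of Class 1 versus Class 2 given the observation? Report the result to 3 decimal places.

0.182

Posterior odds = (P(Z=i) f_i(x)) / (P(Z=j) f_j(x)); the normalising sum cancels.
Component likelihoods at x = 4.09:
  L_1 = 0.0306079
  L_2 = 0.242041
0.0180586 / 0.0992367 ≈ 0.182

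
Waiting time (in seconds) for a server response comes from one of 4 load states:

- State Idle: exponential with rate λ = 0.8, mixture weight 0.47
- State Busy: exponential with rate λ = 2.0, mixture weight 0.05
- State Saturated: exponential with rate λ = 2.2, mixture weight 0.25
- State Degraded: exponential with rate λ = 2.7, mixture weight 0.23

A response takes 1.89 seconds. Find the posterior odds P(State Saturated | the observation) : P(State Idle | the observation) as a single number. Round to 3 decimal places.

The posterior odds equal the prior odds times the likelihood ratio: (π_i/π_j)·(f_i(x)/f_j(x)).
Evaluate each component's likelihood at the observed value:
  L_Idle = 0.176375
  L_Busy = 0.0456454
  L_Saturated = 0.0344054
  L_Degraded = 0.0164119
Odds = (0.25/0.47) × (0.0344054/0.176375) = 0.531915 × 0.19507 ≈ 0.104

0.104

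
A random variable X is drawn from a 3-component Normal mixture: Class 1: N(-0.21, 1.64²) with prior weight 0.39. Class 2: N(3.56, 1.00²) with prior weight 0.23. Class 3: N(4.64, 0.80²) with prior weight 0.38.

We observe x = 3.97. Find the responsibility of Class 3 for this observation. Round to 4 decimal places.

0.6025

The responsibility of component k is π_k f_k(x) divided by Σ_j π_j f_j(x).
Component likelihoods at x = 3.97:
  L_1 = 0.00944967
  L_2 = 0.366782
  L_3 = 0.351165
Multiply by the mixture weights:
  π_1·L_1 = 0.39 × 0.00944967 = 0.00368537
  π_2·L_2 = 0.23 × 0.366782 = 0.0843598
  π_3·L_3 = 0.38 × 0.351165 = 0.133443
Denominator: 0.00368537 + 0.0843598 + 0.133443 = 0.221488
So the posterior for Class 3 is 0.133443 / 0.221488 ≈ 0.6025.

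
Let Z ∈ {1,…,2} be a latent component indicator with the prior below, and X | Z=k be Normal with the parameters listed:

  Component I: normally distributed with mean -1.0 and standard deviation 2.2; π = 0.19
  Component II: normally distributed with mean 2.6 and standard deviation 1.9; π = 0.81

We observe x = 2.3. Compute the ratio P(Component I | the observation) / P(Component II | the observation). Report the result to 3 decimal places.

Only the two components matter; the odds are (w_i f_i(x)) / (w_j f_j(x)).
Evaluate each component's likelihood at the observed value:
  L_I = (1/(2.2·√(2π)))·exp(−(2.3−-1.0)²/(2·2.2²)) = 0.181337·exp(-1.12500) = 0.0588716
  L_II = (1/(1.9·√(2π)))·exp(−(2.3−2.6)²/(2·1.9²)) = 0.209970·exp(-0.01247) = 0.207369
Posterior odds = (w_I·L_I) / (w_II·L_II) = (0.19·0.0588716) / (0.81·0.207369) = 0.0111856 / 0.167968 ≈ 0.067

0.067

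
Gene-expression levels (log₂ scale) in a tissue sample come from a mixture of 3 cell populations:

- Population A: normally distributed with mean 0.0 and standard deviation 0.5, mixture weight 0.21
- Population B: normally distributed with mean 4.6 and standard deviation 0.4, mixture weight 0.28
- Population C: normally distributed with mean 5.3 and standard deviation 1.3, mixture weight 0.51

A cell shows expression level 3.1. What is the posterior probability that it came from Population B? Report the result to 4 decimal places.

The responsibility of component k is w_k f_k(x) divided by Σ_j w_j f_j(x).
Component likelihoods at x = 3.1:
  p_A = (1/(0.5·√(2π)))·exp(−(3.1−0.0)²/(2·0.5²)) = 0.797885·exp(-19.22000) = 3.58757e-09
  p_B = (1/(0.4·√(2π)))·exp(−(3.1−4.6)²/(2·0.4²)) = 0.997356·exp(-7.03125) = 0.000881489
  p_C = (1/(1.3·√(2π)))·exp(−(3.1−5.3)²/(2·1.3²)) = 0.306879·exp(-1.43195) = 0.0732955
Multiply by the mixture weights:
  w_A·p_A = 0.21 × 3.58757e-09 = 7.53389e-10
  w_B·p_B = 0.28 × 0.000881489 = 0.000246817
  w_C·p_C = 0.51 × 0.0732955 = 0.0373807
Sum: 7.53389e-10 + 0.000246817 + 0.0373807 = 0.0376275
So the posterior for Population B is 0.000246817 / 0.0376275 ≈ 0.0066.

0.0066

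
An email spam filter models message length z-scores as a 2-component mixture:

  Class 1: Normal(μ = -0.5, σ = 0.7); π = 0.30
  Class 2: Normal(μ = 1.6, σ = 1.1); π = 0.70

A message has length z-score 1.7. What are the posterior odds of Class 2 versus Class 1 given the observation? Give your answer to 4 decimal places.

206.4289

Only the two components matter; the odds are (π_i f_i(x)) / (π_j f_j(x)).
Normal densities:
  p_1 = 0.00408253
  p_2 = 0.361179
Posterior odds = (π_2·p_2) / (π_1·p_1) = (0.70·0.361179) / (0.30·0.00408253) = 0.252825 / 0.00122476 ≈ 206.4289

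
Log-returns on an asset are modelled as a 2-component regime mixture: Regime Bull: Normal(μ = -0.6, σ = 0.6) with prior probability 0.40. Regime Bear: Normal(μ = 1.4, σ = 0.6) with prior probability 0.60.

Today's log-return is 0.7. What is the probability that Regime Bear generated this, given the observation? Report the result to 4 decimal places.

Posterior ∝ prior × likelihood, so P(k | x) ∝ π_k f_k(x); normalise over all components.
Component likelihoods at x = 0.7:
  f_Bull = 0.0635877
  f_Bear = 0.336664
Prior × likelihood for each component:
  π_Bull·f_Bull = 0.40 × 0.0635877 = 0.0254351
  π_Bear·f_Bear = 0.60 × 0.336664 = 0.201999
Normaliser: 0.0254351 + 0.201999 = 0.227434
P(Regime Bear | the observation) ≈ 0.8882

0.8882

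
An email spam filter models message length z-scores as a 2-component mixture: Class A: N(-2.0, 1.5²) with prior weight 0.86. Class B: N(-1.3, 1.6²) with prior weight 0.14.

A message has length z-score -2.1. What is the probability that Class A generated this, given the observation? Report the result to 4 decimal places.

Posterior ∝ prior × likelihood, so P(k | x) ∝ P(Z=k) f_k(x); normalise over all components.
Component likelihoods at x = -2.1:
  p_A = 0.265371
  p_B = 0.220041
Prior × likelihood for each component:
  P(Z=A)·p_A = 0.86 × 0.265371 = 0.228219
  P(Z=B)·p_B = 0.14 × 0.220041 = 0.0308057
Marginal: 0.228219 + 0.0308057 = 0.259025
P(Class A | x) = 0.228219 / 0.259025 ≈ 0.8811

0.8811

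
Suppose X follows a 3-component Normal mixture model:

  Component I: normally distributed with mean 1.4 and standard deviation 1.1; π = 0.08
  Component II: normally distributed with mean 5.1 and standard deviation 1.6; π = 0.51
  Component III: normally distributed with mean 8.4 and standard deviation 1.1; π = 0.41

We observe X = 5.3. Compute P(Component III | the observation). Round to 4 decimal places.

0.0217

By Bayes' theorem, P(k | x) = w_k f_k(x) / Σ_j w_j f_j(x).
Normal densities:
  f_I = (1/(1.1·√(2π)))·exp(−(5.3−1.4)²/(2·1.1²)) = 0.362675·exp(-6.28512) = 0.000675963
  f_II = (1/(1.6·√(2π)))·exp(−(5.3−5.1)²/(2·1.6²)) = 0.249339·exp(-0.00781) = 0.247399
  f_III = (1/(1.1·√(2π)))·exp(−(5.3−8.4)²/(2·1.1²)) = 0.362675·exp(-3.97107) = 0.00683757
Unnormalised posteriors:
  w_I·f_I = 0.08 × 0.000675963 = 5.4077e-05
  w_II·f_II = 0.51 × 0.247399 = 0.126173
  w_III·f_III = 0.41 × 0.00683757 = 0.0028034
Marginal: 5.4077e-05 + 0.126173 + 0.0028034 = 0.129031
P(Component III | data) = 0.0028034 / 0.129031 ≈ 0.0217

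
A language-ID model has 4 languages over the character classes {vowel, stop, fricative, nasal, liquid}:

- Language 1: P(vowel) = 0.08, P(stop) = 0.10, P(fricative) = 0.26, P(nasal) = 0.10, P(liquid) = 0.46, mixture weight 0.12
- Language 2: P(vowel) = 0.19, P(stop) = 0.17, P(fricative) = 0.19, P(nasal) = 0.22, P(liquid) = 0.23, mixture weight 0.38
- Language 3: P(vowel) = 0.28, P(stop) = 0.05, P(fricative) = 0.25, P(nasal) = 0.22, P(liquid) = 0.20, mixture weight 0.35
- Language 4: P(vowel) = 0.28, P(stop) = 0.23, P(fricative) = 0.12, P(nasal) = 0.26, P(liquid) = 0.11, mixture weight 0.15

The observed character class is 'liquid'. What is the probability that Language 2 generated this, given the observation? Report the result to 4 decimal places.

The responsibility of component k is π_k f_k(x) divided by Σ_j π_j f_j(x).
Categorical probabilities:
  f_1 = 0.46
  f_2 = 0.23
  f_3 = 0.2
  f_4 = 0.11
Weight by the priors:
  π_1·f_1 = 0.12 × 0.46 = 0.0552
  π_2·f_2 = 0.38 × 0.23 = 0.0874
  π_3·f_3 = 0.35 × 0.2 = 0.07
  π_4·f_4 = 0.15 × 0.11 = 0.0165
Sum: 0.0552 + 0.0874 + 0.07 + 0.0165 = 0.2291
P(Language 2 | the observation) ≈ 0.3815

0.3815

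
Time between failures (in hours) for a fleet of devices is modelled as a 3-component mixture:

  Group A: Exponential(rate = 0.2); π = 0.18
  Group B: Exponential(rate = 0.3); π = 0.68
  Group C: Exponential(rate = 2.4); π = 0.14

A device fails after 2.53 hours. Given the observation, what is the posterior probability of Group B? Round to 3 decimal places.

0.809

The responsibility of component k is π_k f_k(x) divided by Σ_j π_j f_j(x).
Exponential densities:
  p_A = 0.2·e^(−0.2·2.53) = 0.2·e^(−0.5060) = 0.12058
  p_B = 0.3·e^(−0.3·2.53) = 0.3·e^(−0.7590) = 0.14044
  p_C = 2.4·e^(−2.4·2.53) = 2.4·e^(−6.0720) = 0.00553573
Unnormalised posteriors:
  π_A·p_A = 0.18 × 0.12058 = 0.0217045
  π_B·p_B = 0.68 × 0.14044 = 0.0954994
  π_C·p_C = 0.14 × 0.00553573 = 0.000775003
Sum: 0.0217045 + 0.0954994 + 0.000775003 = 0.117979
P(Group B | x) ≈ 0.809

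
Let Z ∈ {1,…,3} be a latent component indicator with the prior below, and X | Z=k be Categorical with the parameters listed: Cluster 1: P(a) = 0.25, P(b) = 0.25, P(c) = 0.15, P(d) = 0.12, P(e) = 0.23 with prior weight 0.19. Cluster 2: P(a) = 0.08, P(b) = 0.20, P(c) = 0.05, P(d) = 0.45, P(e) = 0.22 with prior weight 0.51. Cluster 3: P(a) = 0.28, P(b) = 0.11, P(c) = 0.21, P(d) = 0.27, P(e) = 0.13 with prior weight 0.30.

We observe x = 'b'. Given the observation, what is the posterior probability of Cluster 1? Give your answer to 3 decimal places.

0.260

The responsibility of component k is π_k f_k(x) divided by Σ_j π_j f_j(x).
Categorical probabilities:
  p_1 = P(b | comp) = 0.25
  p_2 = P(b | comp) = 0.20
  p_3 = P(b | comp) = 0.11
Weight by the priors:
  π_1·p_1 = 0.19 × 0.25 = 0.0475
  π_2·p_2 = 0.51 × 0.2 = 0.102
  π_3·p_3 = 0.30 × 0.11 = 0.033
Denominator: 0.0475 + 0.102 + 0.033 = 0.1825
Responsibility of Cluster 1: 0.0475 / 0.1825 ≈ 0.260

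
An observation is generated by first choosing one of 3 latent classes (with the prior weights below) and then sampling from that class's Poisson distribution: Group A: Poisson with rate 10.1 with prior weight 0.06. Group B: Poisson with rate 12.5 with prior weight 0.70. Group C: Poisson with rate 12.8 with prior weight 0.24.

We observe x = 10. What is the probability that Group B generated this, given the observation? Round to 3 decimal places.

By Bayes' theorem, P(k | x) = P(Z=k) f_k(x) / Σ_j P(Z=j) f_j(x).
Poisson probabilities:
  p_A = 0.125048
  p_B = 0.0956436
  p_C = 0.0898188
Prior × likelihood for each component:
  P(Z=A)·p_A = 0.06 × 0.125048 = 0.00750287
  P(Z=B)·p_B = 0.70 × 0.0956436 = 0.0669505
  P(Z=C)·p_C = 0.24 × 0.0898188 = 0.0215565
Evidence: 0.00750287 + 0.0669505 + 0.0215565 = 0.0960099
P(Group B | the observation) ≈ 0.697

0.697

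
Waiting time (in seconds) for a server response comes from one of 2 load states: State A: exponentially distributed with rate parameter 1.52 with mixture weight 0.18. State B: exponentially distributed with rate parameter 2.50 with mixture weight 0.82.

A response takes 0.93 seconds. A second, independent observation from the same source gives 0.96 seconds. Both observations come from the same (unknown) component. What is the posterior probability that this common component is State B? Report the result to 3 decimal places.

The responsibility of component k is P(Z=k) f_k(x) divided by Σ_j P(Z=j) f_j(x).
Since both observations come from the same component, the likelihood for component k is f_k(x₁)·f_k(x₂).
  f_A = [0.369764] × [0.353282] = 0.130631
  f_B = [0.244459] × [0.226795] = 0.055442
Multiply by the mixture weights:
  P(Z=A)·f_A = 0.18 × 0.130631 = 0.0235136
  P(Z=B)·f_B = 0.82 × 0.055442 = 0.0454624
Denominator: 0.0235136 + 0.0454624 = 0.068976
So the posterior for State B is 0.0454624 / 0.068976 ≈ 0.659.

0.659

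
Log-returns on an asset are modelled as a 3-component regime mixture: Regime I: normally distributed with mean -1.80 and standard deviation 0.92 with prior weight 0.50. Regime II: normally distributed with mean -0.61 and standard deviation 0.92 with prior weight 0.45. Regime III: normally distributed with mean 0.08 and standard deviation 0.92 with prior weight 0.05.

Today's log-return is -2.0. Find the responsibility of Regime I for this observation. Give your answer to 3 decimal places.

P(component k | x) = P(Z=k)·f_k(x) / marginal(x), where marginal(x) = Σ_j P(Z=j)·f_j(x).
Normal densities:
  p_I = 0.423507
  p_II = 0.138495
  p_III = 0.0336641
Prior × likelihood for each component:
  P(Z=I)·p_I = 0.50 × 0.423507 = 0.211753
  P(Z=II)·p_II = 0.45 × 0.138495 = 0.0623228
  P(Z=III)·p_III = 0.05 × 0.0336641 = 0.00168321
Marginal: 0.211753 + 0.0623228 + 0.00168321 = 0.275759
P(Regime I | the observation) ≈ 0.768

0.768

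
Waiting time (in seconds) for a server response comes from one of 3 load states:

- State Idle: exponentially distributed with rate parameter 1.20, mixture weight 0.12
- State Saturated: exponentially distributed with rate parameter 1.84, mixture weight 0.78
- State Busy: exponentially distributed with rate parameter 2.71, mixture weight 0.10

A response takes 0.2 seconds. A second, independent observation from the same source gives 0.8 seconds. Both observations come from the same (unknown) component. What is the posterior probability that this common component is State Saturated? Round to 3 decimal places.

0.806

Apply Bayes' rule: the posterior for each component is proportional to its prior times its likelihood at x.
Since both observations come from the same component, the likelihood for component k is f_k(x₁)·f_k(x₂).
  L_Idle = [1.20·e^(−1.20·0.2) = 1.20·e^(−0.2400) = 0.943953] × [0.459471] = 0.43372
  L_Saturated = [1.84·e^(−1.84·0.2) = 1.84·e^(−0.3680) = 1.2735] × [0.422218] = 0.537692
  L_Busy = [2.71·e^(−2.71·0.2) = 2.71·e^(−0.5420) = 1.57609] × [0.310041] = 0.488653
Multiply by the mixture weights:
  w_Idle·L_Idle = 0.12 × 0.43372 = 0.0520464
  w_Saturated·L_Saturated = 0.78 × 0.537692 = 0.4194
  w_Busy·L_Busy = 0.10 × 0.488653 = 0.0488653
Denominator: 0.0520464 + 0.4194 + 0.0488653 = 0.520312
P(State Saturated | x₁,x₂) ≈ 0.806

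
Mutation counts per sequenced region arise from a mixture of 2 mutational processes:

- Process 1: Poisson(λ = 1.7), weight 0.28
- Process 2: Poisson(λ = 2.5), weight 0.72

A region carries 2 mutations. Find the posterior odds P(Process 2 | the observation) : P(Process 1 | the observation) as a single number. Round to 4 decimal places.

Since P(k|x) ∝ P(Z=k) f_k(x), the posterior odds are P(Z=i) f_i(x) / (P(Z=j) f_j(x)).
Poisson probabilities:
  p_1 = e^(−1.7)·1.7^2/2! = 0.263978
  p_2 = e^(−2.5)·2.5^2/2! = 0.256516
0.184691 / 0.0739138 ≈ 2.4987

2.4987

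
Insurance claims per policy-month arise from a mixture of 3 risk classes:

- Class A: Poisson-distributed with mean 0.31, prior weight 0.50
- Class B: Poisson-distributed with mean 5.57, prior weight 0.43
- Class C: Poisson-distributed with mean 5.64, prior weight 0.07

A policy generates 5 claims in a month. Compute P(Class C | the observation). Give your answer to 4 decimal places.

Apply Bayes' rule: the posterior for each component is proportional to its prior times its likelihood at x.
Component likelihoods at x = 5 claims:
  f_A = e^(−0.31)·0.31^5/5! = 1.74983e-05
  f_B = e^(−5.57)·5.57^5/5! = 0.170245
  f_C = e^(−5.64)·5.64^5/5! = 0.168964
Unnormalised posteriors:
  P(Z=A)·f_A = 0.50 × 1.74983e-05 = 8.74915e-06
  P(Z=B)·f_B = 0.43 × 0.170245 = 0.0732054
  P(Z=C)·f_C = 0.07 × 0.168964 = 0.0118275
Denominator: 8.74915e-06 + 0.0732054 + 0.0118275 = 0.0850416
P(Class C | the observation) ≈ 0.1391

0.1391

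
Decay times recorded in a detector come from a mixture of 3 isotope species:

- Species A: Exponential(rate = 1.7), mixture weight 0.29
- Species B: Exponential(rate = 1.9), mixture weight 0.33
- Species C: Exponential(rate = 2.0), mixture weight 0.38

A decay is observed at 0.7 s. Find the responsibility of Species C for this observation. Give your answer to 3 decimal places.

0.372

The responsibility of component k is P(Z=k) f_k(x) divided by Σ_j P(Z=j) f_j(x).
Component likelihoods at x = 0.7 s:
  f_A = 1.7·e^(−1.7·0.7) = 1.7·e^(−1.1900) = 0.517176
  f_B = 1.9·e^(−1.9·0.7) = 1.9·e^(−1.3300) = 0.502507
  f_C = 2.0·e^(−2.0·0.7) = 2.0·e^(−1.4000) = 0.493194
Weight by the priors:
  P(Z=A)·f_A = 0.29 × 0.517176 = 0.149981
  P(Z=B)·f_B = 0.33 × 0.502507 = 0.165827
  P(Z=C)·f_C = 0.38 × 0.493194 = 0.187414
Sum: 0.149981 + 0.165827 + 0.187414 = 0.503222
So the posterior for Species C is 0.187414 / 0.503222 ≈ 0.372.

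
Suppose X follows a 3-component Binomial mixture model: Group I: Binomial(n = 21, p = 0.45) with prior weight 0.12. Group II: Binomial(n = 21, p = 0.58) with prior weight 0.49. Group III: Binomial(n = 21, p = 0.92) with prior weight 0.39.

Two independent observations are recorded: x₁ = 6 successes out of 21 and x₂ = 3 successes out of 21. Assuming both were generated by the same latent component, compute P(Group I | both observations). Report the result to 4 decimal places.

0.9946

By Bayes' theorem, P(k | x) = w_k f_k(x) / Σ_j w_j f_j(x).
Since both observations come from the same component, the likelihood for component k is f_k(x₁)·f_k(x₂).
  f_I = [C(21,6)·0.45^6·0.55^15 = 54264·0.00830377·0.000127479 = 0.0574417] × [0.0025705] = 0.000147654
  f_II = [C(21,6)·0.58^6·0.42^15 = 54264·0.0380687·2.23223e-06 = 0.00461125] × [4.29164e-05] = 1.97898e-07
  f_III = [C(21,6)·0.92^6·0.08^15 = 54264·0.606355·3.51844e-17 = 1.15768e-12] × [1.86567e-17] = 2.15985e-29
Prior × likelihood for each component:
  w_I·f_I = 0.12 × 0.000147654 = 1.77185e-05
  w_II·f_II = 0.49 × 1.97898e-07 = 9.69701e-08
  w_III·f_III = 0.39 × 2.15985e-29 = 8.42341e-30
Denominator: 1.77185e-05 + 9.69701e-08 + 8.42341e-30 = 1.78154e-05
So the posterior for Group I is 1.77185e-05 / 1.78154e-05 ≈ 0.9946.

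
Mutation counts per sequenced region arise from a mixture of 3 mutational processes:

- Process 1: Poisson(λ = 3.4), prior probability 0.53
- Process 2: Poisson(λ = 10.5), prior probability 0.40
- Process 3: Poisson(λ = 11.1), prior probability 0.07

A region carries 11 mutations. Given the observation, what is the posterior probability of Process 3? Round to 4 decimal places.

0.1495

The responsibility of component k is π_k f_k(x) divided by Σ_j π_j f_j(x).
Component likelihoods at x = 11 mutations:
  f_1 = e^(−3.4)·3.4^11/11! = 0.000586828
  f_2 = e^(−10.5)·10.5^11/11! = 0.117987
  f_3 = e^(−11.1)·11.1^11/11! = 0.119324
Prior × likelihood for each component:
  π_1·f_1 = 0.53 × 0.000586828 = 0.000311019
  π_2·f_2 = 0.40 × 0.117987 = 0.0471948
  π_3·f_3 = 0.07 × 0.119324 = 0.00835269
Normaliser: 0.000311019 + 0.0471948 + 0.00835269 = 0.0558585
Responsibility of Process 3: 0.00835269 / 0.0558585 ≈ 0.1495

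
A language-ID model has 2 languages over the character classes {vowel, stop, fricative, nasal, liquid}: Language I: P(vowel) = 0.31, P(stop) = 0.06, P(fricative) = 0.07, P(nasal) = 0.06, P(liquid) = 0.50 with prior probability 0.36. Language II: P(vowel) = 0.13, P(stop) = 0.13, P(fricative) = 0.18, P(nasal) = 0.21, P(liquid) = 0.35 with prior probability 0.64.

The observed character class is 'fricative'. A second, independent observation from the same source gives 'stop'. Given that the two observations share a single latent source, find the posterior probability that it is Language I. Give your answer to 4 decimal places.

The responsibility of component k is π_k f_k(x) divided by Σ_j π_j f_j(x).
Since both observations come from the same component, the likelihood for component k is f_k(x₁)·f_k(x₂).
  p_I = [0.07] × [0.06] = 0.0042
  p_II = [0.18] × [0.13] = 0.0234
Multiply by the mixture weights:
  π_I·p_I = 0.36 × 0.0042 = 0.001512
  π_II·p_II = 0.64 × 0.0234 = 0.014976
Normaliser: 0.001512 + 0.014976 = 0.016488
P(Language I | x) ≈ 0.0917

0.0917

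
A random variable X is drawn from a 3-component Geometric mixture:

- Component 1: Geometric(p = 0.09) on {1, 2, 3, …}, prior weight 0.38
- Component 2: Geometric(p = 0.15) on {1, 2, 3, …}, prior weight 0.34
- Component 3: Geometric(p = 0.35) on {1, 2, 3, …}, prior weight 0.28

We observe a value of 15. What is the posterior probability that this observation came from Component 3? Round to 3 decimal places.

0.016

Posterior ∝ prior × likelihood, so P(k | x) ∝ π_k f_k(x); normalise over all components.
Evaluate each component's likelihood at the observed value:
  L_1 = 0.09·(1−0.09)^14 = 0.09·0.267042 = 0.0240338
  L_2 = 0.15·(1−0.15)^14 = 0.15·0.10277 = 0.0154155
  L_3 = 0.35·(1−0.35)^14 = 0.35·0.00240318 = 0.000841114
Unnormalised posteriors:
  π_1·L_1 = 0.38 × 0.0240338 = 0.00913283
  π_2·L_2 = 0.34 × 0.0154155 = 0.00524125
  π_3·L_3 = 0.28 × 0.000841114 = 0.000235512
Sum: 0.00913283 + 0.00524125 + 0.000235512 = 0.0146096
So the posterior for Component 3 is 0.000235512 / 0.0146096 ≈ 0.016.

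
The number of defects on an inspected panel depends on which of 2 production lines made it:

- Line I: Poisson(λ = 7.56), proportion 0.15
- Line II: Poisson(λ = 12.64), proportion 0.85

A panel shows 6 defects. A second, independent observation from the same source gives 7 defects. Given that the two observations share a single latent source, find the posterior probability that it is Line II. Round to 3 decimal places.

Apply Bayes' rule: the posterior for each component is proportional to its prior times its likelihood at x.
Since both observations come from the same component, the likelihood for component k is f_k(x₁)·f_k(x₂).
  f_I = [e^(−7.56)·7.56^6/6! = 0.135062] × [0.145867] = 0.019701
  f_II = [e^(−12.64)·12.64^6/6! = 0.0183513] × [0.0331373] = 0.000608113
Unnormalised posteriors:
  π_I·f_I = 0.15 × 0.019701 = 0.00295515
  π_II·f_II = 0.85 × 0.000608113 = 0.000516896
Sum: 0.00295515 + 0.000516896 = 0.00347204
P(Line II | data) ≈ 0.149

0.149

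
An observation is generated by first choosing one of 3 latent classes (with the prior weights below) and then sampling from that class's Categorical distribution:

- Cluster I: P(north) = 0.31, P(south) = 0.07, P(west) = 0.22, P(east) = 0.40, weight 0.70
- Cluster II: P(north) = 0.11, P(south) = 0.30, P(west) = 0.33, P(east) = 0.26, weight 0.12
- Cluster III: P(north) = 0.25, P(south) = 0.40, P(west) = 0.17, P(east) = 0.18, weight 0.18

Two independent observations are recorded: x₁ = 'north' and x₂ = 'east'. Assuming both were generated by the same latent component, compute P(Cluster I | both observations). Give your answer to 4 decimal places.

0.8827

Apply Bayes' rule: the posterior for each component is proportional to its prior times its likelihood at x.
Since both observations come from the same component, the likelihood for component k is f_k(x₁)·f_k(x₂).
  L_I = [0.31] × [0.4] = 0.124
  L_II = [0.11] × [0.26] = 0.0286
  L_III = [0.25] × [0.18] = 0.045
Prior × likelihood for each component:
  π_I·L_I = 0.70 × 0.124 = 0.0868
  π_II·L_II = 0.12 × 0.0286 = 0.003432
  π_III·L_III = 0.18 × 0.045 = 0.0081
Normaliser: 0.0868 + 0.003432 + 0.0081 = 0.098332
So the posterior for Cluster I is 0.0868 / 0.098332 ≈ 0.8827.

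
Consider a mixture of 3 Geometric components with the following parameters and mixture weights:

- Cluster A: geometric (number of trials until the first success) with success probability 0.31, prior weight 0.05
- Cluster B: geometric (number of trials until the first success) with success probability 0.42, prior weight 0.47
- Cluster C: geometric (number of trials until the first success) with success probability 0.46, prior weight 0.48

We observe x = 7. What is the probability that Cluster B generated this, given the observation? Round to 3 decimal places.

Posterior ∝ prior × likelihood, so P(k | x) ∝ w_k f_k(x); normalise over all components.
Geometric probabilities:
  f_A = 0.31·(1−0.31)^6 = 0.31·0.107918 = 0.0334546
  f_B = 0.42·(1−0.42)^6 = 0.42·0.0380687 = 0.0159889
  f_C = 0.46·(1−0.46)^6 = 0.46·0.0247949 = 0.0114057
Weight by the priors:
  w_A·f_A = 0.05 × 0.0334546 = 0.00167273
  w_B·f_B = 0.47 × 0.0159889 = 0.00751476
  w_C·f_C = 0.48 × 0.0114057 = 0.00547472
Sum: 0.00167273 + 0.00751476 + 0.00547472 = 0.0146622
Responsibility of Cluster B: 0.00751476 / 0.0146622 ≈ 0.513

0.513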